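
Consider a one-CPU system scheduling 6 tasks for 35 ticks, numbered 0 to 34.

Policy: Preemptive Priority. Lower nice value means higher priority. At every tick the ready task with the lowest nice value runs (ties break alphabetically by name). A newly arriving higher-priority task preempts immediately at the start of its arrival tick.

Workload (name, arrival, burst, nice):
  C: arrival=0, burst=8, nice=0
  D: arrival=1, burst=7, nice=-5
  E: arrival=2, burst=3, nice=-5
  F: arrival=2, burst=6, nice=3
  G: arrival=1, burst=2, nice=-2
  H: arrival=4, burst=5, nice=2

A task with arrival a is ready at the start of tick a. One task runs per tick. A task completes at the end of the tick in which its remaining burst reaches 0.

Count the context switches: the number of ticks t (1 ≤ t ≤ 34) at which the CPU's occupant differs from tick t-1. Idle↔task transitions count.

context switches = 7

t=0: ready={C} → run C
t=1: ready={C,D,G} → run D
t=2: ready={C,D,E,F,G} → run D
t=3: ready={C,D,E,F,G} → run D
t=4: ready={C,D,E,F,G,H} → run D
t=5: ready={C,D,E,F,G,H} → run D
t=6: ready={C,D,E,F,G,H} → run D
t=7: ready={C,D,E,F,G,H} → run D
t=8: ready={C,E,F,G,H} → run E
t=9: ready={C,E,F,G,H} → run E
t=10: ready={C,E,F,G,H} → run E
t=11: ready={C,F,G,H} → run G
t=12: ready={C,F,G,H} → run G
t=13: ready={C,F,H} → run C
t=14: ready={C,F,H} → run C
t=15: ready={C,F,H} → run C
t=16: ready={C,F,H} → run C
t=17: ready={C,F,H} → run C
t=18: ready={C,F,H} → run C
t=19: ready={C,F,H} → run C
t=20: ready={F,H} → run H
t=21: ready={F,H} → run H
t=22: ready={F,H} → run H
t=23: ready={F,H} → run H
t=24: ready={F,H} → run H
t=25: ready={F} → run F
t=26: ready={F} → run F
t=27: ready={F} → run F
t=28: ready={F} → run F
t=29: ready={F} → run F
t=30: ready={F} → run F
t=31: (idle)
t=32: (idle)
t=33: (idle)
t=34: (idle)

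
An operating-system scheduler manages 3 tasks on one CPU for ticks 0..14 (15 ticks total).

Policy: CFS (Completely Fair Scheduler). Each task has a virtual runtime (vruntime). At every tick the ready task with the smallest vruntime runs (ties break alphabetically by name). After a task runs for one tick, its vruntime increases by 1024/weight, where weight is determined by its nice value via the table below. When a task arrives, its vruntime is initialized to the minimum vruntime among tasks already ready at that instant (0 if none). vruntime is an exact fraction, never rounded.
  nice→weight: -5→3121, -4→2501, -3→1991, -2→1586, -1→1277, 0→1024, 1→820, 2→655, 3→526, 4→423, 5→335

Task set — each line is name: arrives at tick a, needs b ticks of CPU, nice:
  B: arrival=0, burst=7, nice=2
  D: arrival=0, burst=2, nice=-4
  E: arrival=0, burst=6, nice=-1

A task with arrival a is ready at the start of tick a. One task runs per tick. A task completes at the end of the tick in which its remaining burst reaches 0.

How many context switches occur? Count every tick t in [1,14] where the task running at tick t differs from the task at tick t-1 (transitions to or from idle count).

t=0: vr[B=0 D=0 E=0] → run B
t=1: vr[B=1024/655 D=0 E=0] → run D
t=2: vr[B=1024/655 D=1024/2501 E=0] → run E
t=3: vr[B=1024/655 D=1024/2501 E=1024/1277] → run D
t=4: vr[B=1024/655 E=1024/1277] → run E
t=5: vr[B=1024/655 E=2048/1277] → run B
t=6: vr[B=2048/655 E=2048/1277] → run E
t=7: vr[B=2048/655 E=3072/1277] → run E
t=8: vr[B=2048/655 E=4096/1277] → run B
t=9: vr[B=3072/655 E=4096/1277] → run E
t=10: vr[B=3072/655 E=5120/1277] → run E
t=11: vr[B=3072/655] → run B
t=12: vr[B=4096/655] → run B
t=13: vr[B=1024/131] → run B
t=14: vr[B=6144/655] → run B

context switches = 9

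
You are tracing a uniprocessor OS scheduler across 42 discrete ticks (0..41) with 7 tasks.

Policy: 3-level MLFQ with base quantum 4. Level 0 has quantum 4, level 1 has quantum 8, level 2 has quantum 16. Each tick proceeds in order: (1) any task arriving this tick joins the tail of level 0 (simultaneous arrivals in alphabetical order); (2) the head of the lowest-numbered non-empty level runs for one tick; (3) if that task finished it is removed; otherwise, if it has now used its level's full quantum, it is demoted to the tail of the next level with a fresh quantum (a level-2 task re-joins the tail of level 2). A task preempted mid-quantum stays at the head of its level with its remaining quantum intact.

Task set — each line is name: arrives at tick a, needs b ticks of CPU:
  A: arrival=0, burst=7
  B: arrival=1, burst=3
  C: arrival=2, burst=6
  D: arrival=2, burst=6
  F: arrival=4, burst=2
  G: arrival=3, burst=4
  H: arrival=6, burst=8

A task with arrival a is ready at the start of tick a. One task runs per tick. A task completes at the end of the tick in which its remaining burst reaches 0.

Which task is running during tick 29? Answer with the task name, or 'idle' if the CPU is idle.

running at tick 29 = C

t=0: L0/L1/L2 = A/-/- → run A
t=1: L0/L1/L2 = AB/-/- → run A
t=2: L0/L1/L2 = ABCD/-/- → run A
t=3: L0/L1/L2 = ABCDG/-/- → run A
t=4: L0/L1/L2 = BCDGF/A/- → run B
t=5: L0/L1/L2 = BCDGF/A/- → run B
t=6: L0/L1/L2 = BCDGFH/A/- → run B
t=7: L0/L1/L2 = CDGFH/A/- → run C
t=8: L0/L1/L2 = CDGFH/A/- → run C
t=9: L0/L1/L2 = CDGFH/A/- → run C
t=10: L0/L1/L2 = CDGFH/A/- → run C
t=11: L0/L1/L2 = DGFH/AC/- → run D
t=12: L0/L1/L2 = DGFH/AC/- → run D
t=13: L0/L1/L2 = DGFH/AC/- → run D
t=14: L0/L1/L2 = DGFH/AC/- → run D
t=15: L0/L1/L2 = GFH/ACD/- → run G
t=16: L0/L1/L2 = GFH/ACD/- → run G
t=17: L0/L1/L2 = GFH/ACD/- → run G
t=18: L0/L1/L2 = GFH/ACD/- → run G
t=19: L0/L1/L2 = FH/ACD/- → run F
t=20: L0/L1/L2 = FH/ACD/- → run F
t=21: L0/L1/L2 = H/ACD/- → run H
t=22: L0/L1/L2 = H/ACD/- → run H
t=23: L0/L1/L2 = H/ACD/- → run H
t=24: L0/L1/L2 = H/ACD/- → run H
t=25: L0/L1/L2 = -/ACDH/- → run A
t=26: L0/L1/L2 = -/ACDH/- → run A
t=27: L0/L1/L2 = -/ACDH/- → run A
t=28: L0/L1/L2 = -/CDH/- → run C
t=29: L0/L1/L2 = -/CDH/- → run C
t=30: L0/L1/L2 = -/DH/- → run D
t=31: L0/L1/L2 = -/DH/- → run D
t=32: L0/L1/L2 = -/H/- → run H
t=33: L0/L1/L2 = -/H/- → run H
t=34: L0/L1/L2 = -/H/- → run H
t=35: L0/L1/L2 = -/H/- → run H
t=36: (idle)
t=37: (idle)
t=38: (idle)
t=39: (idle)
t=40: (idle)
t=41: (idle)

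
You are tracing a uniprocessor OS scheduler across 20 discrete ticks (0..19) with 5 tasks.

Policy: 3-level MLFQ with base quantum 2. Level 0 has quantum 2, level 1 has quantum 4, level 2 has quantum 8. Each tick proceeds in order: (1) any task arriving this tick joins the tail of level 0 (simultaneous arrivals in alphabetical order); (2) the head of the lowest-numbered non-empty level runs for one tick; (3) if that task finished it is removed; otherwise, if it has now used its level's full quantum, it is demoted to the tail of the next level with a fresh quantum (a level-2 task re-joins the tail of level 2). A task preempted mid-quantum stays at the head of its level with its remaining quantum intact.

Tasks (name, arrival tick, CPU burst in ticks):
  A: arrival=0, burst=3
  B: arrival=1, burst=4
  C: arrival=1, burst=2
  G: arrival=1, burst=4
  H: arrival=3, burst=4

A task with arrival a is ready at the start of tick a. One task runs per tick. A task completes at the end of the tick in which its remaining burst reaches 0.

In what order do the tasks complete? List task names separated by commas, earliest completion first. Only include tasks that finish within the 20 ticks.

t=0: L0/L1/L2 = A/-/- → run A
t=1: L0/L1/L2 = ABCG/-/- → run A
t=2: L0/L1/L2 = BCG/A/- → run B
t=3: L0/L1/L2 = BCGH/A/- → run B
t=4: L0/L1/L2 = CGH/AB/- → run C
t=5: L0/L1/L2 = CGH/AB/- → run C
t=6: L0/L1/L2 = GH/AB/- → run G
t=7: L0/L1/L2 = GH/AB/- → run G
t=8: L0/L1/L2 = H/ABG/- → run H
t=9: L0/L1/L2 = H/ABG/- → run H
t=10: L0/L1/L2 = -/ABGH/- → run A
t=11: L0/L1/L2 = -/BGH/- → run B
t=12: L0/L1/L2 = -/BGH/- → run B
t=13: L0/L1/L2 = -/GH/- → run G
t=14: L0/L1/L2 = -/GH/- → run G
t=15: L0/L1/L2 = -/H/- → run H
t=16: L0/L1/L2 = -/H/- → run H
t=17: (idle)
t=18: (idle)
t=19: (idle)

completion order = C, A, B, G, H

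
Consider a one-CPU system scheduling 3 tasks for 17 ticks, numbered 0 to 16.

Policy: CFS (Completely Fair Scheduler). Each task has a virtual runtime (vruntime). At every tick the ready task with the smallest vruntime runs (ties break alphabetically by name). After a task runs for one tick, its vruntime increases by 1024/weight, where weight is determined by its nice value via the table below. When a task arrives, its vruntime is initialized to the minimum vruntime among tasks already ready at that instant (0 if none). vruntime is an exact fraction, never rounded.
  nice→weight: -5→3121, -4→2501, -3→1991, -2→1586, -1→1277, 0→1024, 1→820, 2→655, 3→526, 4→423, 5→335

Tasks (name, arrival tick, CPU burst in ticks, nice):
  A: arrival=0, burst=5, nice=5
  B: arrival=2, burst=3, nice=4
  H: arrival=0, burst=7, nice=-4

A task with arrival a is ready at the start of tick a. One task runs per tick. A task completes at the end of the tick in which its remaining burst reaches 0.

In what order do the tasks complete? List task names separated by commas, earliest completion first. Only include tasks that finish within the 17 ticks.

completion order = H, B, A

t=0: vr[A=0 H=0] → run A
t=1: vr[A=1024/335 H=0] → run H
t=2: vr[A=1024/335 B=1024/2501 H=1024/2501] → run B
t=3: vr[A=1024/335 B=2994176/1057923 H=1024/2501] → run H
t=4: vr[A=1024/335 B=2994176/1057923 H=2048/2501] → run H
t=5: vr[A=1024/335 B=2994176/1057923 H=3072/2501] → run H
t=6: vr[A=1024/335 B=2994176/1057923 H=4096/2501] → run H
t=7: vr[A=1024/335 B=2994176/1057923 H=5120/2501] → run H
t=8: vr[A=1024/335 B=2994176/1057923 H=6144/2501] → run H
t=9: vr[A=1024/335 B=2994176/1057923] → run B
t=10: vr[A=1024/335 B=5555200/1057923] → run A
t=11: vr[A=2048/335 B=5555200/1057923] → run B
t=12: vr[A=2048/335] → run A
t=13: vr[A=3072/335] → run A
t=14: vr[A=4096/335] → run A
t=15: (idle)
t=16: (idle)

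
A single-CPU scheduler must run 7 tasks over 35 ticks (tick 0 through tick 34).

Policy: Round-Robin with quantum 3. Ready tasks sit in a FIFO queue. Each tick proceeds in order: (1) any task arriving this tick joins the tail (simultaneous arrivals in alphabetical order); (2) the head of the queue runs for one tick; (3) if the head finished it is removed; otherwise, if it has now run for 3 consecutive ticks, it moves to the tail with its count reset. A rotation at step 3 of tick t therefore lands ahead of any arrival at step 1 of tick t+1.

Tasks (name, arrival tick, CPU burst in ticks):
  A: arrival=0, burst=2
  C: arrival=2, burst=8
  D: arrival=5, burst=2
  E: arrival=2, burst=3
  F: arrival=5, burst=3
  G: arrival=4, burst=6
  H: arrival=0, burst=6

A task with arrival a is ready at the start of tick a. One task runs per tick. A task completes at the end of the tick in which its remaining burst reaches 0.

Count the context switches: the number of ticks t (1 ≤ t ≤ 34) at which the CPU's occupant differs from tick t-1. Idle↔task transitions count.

context switches = 11

t=0: queue=[A,H] q_used=0 → run A
t=1: queue=[A,H] q_used=1 → run A
t=2: queue=[H,C,E] q_used=0 → run H
t=3: queue=[H,C,E] q_used=1 → run H
t=4: queue=[H,C,E,G] q_used=2 → run H
t=5: queue=[C,E,G,H,D,F] q_used=0 → run C
t=6: queue=[C,E,G,H,D,F] q_used=1 → run C
t=7: queue=[C,E,G,H,D,F] q_used=2 → run C
t=8: queue=[E,G,H,D,F,C] q_used=0 → run E
t=9: queue=[E,G,H,D,F,C] q_used=1 → run E
t=10: queue=[E,G,H,D,F,C] q_used=2 → run E
t=11: queue=[G,H,D,F,C] q_used=0 → run G
t=12: queue=[G,H,D,F,C] q_used=1 → run G
t=13: queue=[G,H,D,F,C] q_used=2 → run G
t=14: queue=[H,D,F,C,G] q_used=0 → run H
t=15: queue=[H,D,F,C,G] q_used=1 → run H
t=16: queue=[H,D,F,C,G] q_used=2 → run H
t=17: queue=[D,F,C,G] q_used=0 → run D
t=18: queue=[D,F,C,G] q_used=1 → run D
t=19: queue=[F,C,G] q_used=0 → run F
t=20: queue=[F,C,G] q_used=1 → run F
t=21: queue=[F,C,G] q_used=2 → run F
t=22: queue=[C,G] q_used=0 → run C
t=23: queue=[C,G] q_used=1 → run C
t=24: queue=[C,G] q_used=2 → run C
t=25: queue=[G,C] q_used=0 → run G
t=26: queue=[G,C] q_used=1 → run G
t=27: queue=[G,C] q_used=2 → run G
t=28: queue=[C] q_used=0 → run C
t=29: queue=[C] q_used=1 → run C
t=30: (idle)
t=31: (idle)
t=32: (idle)
t=33: (idle)
t=34: (idle)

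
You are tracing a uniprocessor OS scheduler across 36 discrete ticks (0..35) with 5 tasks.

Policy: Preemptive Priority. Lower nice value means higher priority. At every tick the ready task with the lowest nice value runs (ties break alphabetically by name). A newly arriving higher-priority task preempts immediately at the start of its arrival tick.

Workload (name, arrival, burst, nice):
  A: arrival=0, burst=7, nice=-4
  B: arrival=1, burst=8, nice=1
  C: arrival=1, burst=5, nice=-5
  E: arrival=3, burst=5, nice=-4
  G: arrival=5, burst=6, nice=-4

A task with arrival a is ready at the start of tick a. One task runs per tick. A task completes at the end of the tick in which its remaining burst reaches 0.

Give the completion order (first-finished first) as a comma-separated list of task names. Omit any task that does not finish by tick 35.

t=0: ready={A} → run A
t=1: ready={A,B,C} → run C
t=2: ready={A,B,C} → run C
t=3: ready={A,B,C,E} → run C
t=4: ready={A,B,C,E} → run C
t=5: ready={A,B,C,E,G} → run C
t=6: ready={A,B,E,G} → run A
t=7: ready={A,B,E,G} → run A
t=8: ready={A,B,E,G} → run A
t=9: ready={A,B,E,G} → run A
t=10: ready={A,B,E,G} → run A
t=11: ready={A,B,E,G} → run A
t=12: ready={B,E,G} → run E
t=13: ready={B,E,G} → run E
t=14: ready={B,E,G} → run E
t=15: ready={B,E,G} → run E
t=16: ready={B,E,G} → run E
t=17: ready={B,G} → run G
t=18: ready={B,G} → run G
t=19: ready={B,G} → run G
t=20: ready={B,G} → run G
t=21: ready={B,G} → run G
t=22: ready={B,G} → run G
t=23: ready={B} → run B
t=24: ready={B} → run B
t=25: ready={B} → run B
t=26: ready={B} → run B
t=27: ready={B} → run B
t=28: ready={B} → run B
t=29: ready={B} → run B
t=30: ready={B} → run B
t=31: (idle)
t=32: (idle)
t=33: (idle)
t=34: (idle)
t=35: (idle)

completion order = C, A, E, G, B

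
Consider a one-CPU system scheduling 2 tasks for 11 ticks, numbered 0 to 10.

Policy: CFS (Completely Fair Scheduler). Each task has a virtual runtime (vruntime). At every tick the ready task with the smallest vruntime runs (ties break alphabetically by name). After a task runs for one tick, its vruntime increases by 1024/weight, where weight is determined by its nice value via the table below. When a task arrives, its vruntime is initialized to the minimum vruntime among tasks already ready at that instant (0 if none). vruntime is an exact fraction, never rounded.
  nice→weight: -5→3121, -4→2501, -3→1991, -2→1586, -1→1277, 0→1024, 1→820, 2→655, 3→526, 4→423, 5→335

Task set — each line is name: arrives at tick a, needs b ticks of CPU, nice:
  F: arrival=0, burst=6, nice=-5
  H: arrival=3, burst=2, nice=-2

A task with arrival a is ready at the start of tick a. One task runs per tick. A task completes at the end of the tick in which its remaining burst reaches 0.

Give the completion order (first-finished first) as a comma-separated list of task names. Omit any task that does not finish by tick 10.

t=0: vr[F=0] → run F
t=1: vr[F=1024/3121] → run F
t=2: vr[F=2048/3121] → run F
t=3: vr[F=3072/3121 H=3072/3121] → run F
t=4: vr[F=4096/3121 H=3072/3121] → run H
t=5: vr[F=4096/3121 H=4034048/2474953] → run F
t=6: vr[F=5120/3121 H=4034048/2474953] → run H
t=7: vr[F=5120/3121] → run F
t=8: (idle)
t=9: (idle)
t=10: (idle)

completion order = H, F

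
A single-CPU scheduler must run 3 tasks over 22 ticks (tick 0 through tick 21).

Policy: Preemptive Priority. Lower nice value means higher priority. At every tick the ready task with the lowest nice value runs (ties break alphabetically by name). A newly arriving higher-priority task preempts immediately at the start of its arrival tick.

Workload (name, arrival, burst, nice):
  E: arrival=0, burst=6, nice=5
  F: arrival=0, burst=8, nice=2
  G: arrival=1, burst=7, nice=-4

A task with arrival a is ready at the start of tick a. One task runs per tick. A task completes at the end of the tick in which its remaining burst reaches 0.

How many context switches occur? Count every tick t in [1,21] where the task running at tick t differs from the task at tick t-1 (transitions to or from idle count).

context switches = 4

t=0: ready={E,F} → run F
t=1: ready={E,F,G} → run G
t=2: ready={E,F,G} → run G
t=3: ready={E,F,G} → run G
t=4: ready={E,F,G} → run G
t=5: ready={E,F,G} → run G
t=6: ready={E,F,G} → run G
t=7: ready={E,F,G} → run G
t=8: ready={E,F} → run F
t=9: ready={E,F} → run F
t=10: ready={E,F} → run F
t=11: ready={E,F} → run F
t=12: ready={E,F} → run F
t=13: ready={E,F} → run F
t=14: ready={E,F} → run F
t=15: ready={E} → run E
t=16: ready={E} → run E
t=17: ready={E} → run E
t=18: ready={E} → run E
t=19: ready={E} → run E
t=20: ready={E} → run E
t=21: (idle)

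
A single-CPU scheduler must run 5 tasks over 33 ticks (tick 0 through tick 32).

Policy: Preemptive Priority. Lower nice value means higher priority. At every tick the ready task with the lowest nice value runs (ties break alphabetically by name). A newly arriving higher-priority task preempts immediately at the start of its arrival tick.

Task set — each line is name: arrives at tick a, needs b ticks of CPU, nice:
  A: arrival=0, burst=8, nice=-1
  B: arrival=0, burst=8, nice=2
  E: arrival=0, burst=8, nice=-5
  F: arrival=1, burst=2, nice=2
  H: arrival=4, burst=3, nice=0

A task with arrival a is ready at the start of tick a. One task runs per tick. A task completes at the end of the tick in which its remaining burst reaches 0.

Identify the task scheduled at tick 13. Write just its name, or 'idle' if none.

running at tick 13 = A

t=0: ready={A,B,E} → run E
t=1: ready={A,B,E,F} → run E
t=2: ready={A,B,E,F} → run E
t=3: ready={A,B,E,F} → run E
t=4: ready={A,B,E,F,H} → run E
t=5: ready={A,B,E,F,H} → run E
t=6: ready={A,B,E,F,H} → run E
t=7: ready={A,B,E,F,H} → run E
t=8: ready={A,B,F,H} → run A
t=9: ready={A,B,F,H} → run A
t=10: ready={A,B,F,H} → run A
t=11: ready={A,B,F,H} → run A
t=12: ready={A,B,F,H} → run A
t=13: ready={A,B,F,H} → run A
t=14: ready={A,B,F,H} → run A
t=15: ready={A,B,F,H} → run A
t=16: ready={B,F,H} → run H
t=17: ready={B,F,H} → run H
t=18: ready={B,F,H} → run H
t=19: ready={B,F} → run B
t=20: ready={B,F} → run B
t=21: ready={B,F} → run B
t=22: ready={B,F} → run B
t=23: ready={B,F} → run B
t=24: ready={B,F} → run B
t=25: ready={B,F} → run B
t=26: ready={B,F} → run B
t=27: ready={F} → run F
t=28: ready={F} → run F
t=29: (idle)
t=30: (idle)
t=31: (idle)
t=32: (idle)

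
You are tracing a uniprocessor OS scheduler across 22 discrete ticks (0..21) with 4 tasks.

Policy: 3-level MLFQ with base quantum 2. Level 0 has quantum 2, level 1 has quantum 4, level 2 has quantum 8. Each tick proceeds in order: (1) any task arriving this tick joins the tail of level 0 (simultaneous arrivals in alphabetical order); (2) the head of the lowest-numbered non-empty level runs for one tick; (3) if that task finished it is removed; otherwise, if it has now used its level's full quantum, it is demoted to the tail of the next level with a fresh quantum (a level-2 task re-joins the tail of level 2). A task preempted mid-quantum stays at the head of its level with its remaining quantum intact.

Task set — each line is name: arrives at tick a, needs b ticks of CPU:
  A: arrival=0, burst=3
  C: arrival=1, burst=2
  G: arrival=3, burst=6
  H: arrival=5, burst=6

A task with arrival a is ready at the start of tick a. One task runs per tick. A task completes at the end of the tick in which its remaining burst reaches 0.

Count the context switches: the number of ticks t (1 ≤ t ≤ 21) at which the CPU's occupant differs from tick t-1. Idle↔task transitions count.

context switches = 7

t=0: L0/L1/L2 = A/-/- → run A
t=1: L0/L1/L2 = AC/-/- → run A
t=2: L0/L1/L2 = C/A/- → run C
t=3: L0/L1/L2 = CG/A/- → run C
t=4: L0/L1/L2 = G/A/- → run G
t=5: L0/L1/L2 = GH/A/- → run G
t=6: L0/L1/L2 = H/AG/- → run H
t=7: L0/L1/L2 = H/AG/- → run H
t=8: L0/L1/L2 = -/AGH/- → run A
t=9: L0/L1/L2 = -/GH/- → run G
t=10: L0/L1/L2 = -/GH/- → run G
t=11: L0/L1/L2 = -/GH/- → run G
t=12: L0/L1/L2 = -/GH/- → run G
t=13: L0/L1/L2 = -/H/- → run H
t=14: L0/L1/L2 = -/H/- → run H
t=15: L0/L1/L2 = -/H/- → run H
t=16: L0/L1/L2 = -/H/- → run H
t=17: (idle)
t=18: (idle)
t=19: (idle)
t=20: (idle)
t=21: (idle)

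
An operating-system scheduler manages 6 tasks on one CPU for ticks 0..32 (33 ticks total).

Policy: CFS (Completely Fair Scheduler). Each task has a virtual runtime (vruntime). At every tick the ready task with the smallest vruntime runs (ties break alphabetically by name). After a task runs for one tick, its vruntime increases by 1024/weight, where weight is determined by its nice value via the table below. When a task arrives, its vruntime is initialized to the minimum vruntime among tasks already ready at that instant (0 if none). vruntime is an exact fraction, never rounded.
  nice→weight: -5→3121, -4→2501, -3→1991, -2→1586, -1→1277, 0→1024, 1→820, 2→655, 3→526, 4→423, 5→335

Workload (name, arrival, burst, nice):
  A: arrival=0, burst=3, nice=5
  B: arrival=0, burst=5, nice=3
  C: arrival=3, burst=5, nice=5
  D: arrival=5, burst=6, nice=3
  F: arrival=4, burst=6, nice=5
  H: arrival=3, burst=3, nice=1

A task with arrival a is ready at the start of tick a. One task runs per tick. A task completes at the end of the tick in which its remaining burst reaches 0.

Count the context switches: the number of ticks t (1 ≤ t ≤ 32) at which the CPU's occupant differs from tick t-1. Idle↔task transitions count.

t=0: vr[A=0 B=0] → run A
t=1: vr[A=1024/335 B=0] → run B
t=2: vr[A=1024/335 B=512/263] → run B
t=3: vr[A=1024/335 B=1024/263 C=1024/335 H=1024/335] → run A
t=4: vr[A=2048/335 B=1024/263 C=1024/335 F=1024/335 H=1024/335] → run C
t=5: vr[A=2048/335 B=1024/263 C=2048/335 D=1024/335 F=1024/335 H=1024/335] → run D
t=6: vr[A=2048/335 B=1024/263 C=2048/335 D=440832/88105 F=1024/335 H=1024/335] → run F
t=7: vr[A=2048/335 B=1024/263 C=2048/335 D=440832/88105 F=2048/335 H=1024/335] → run H
t=8: vr[A=2048/335 B=1024/263 C=2048/335 D=440832/88105 F=2048/335 H=59136/13735] → run B
t=9: vr[A=2048/335 B=1536/263 C=2048/335 D=440832/88105 F=2048/335 H=59136/13735] → run H
t=10: vr[A=2048/335 B=1536/263 C=2048/335 D=440832/88105 F=2048/335 H=76288/13735] → run D
t=11: vr[A=2048/335 B=1536/263 C=2048/335 D=612352/88105 F=2048/335 H=76288/13735] → run H
t=12: vr[A=2048/335 B=1536/263 C=2048/335 D=612352/88105 F=2048/335] → run B
t=13: vr[A=2048/335 B=2048/263 C=2048/335 D=612352/88105 F=2048/335] → run A
t=14: vr[B=2048/263 C=2048/335 D=612352/88105 F=2048/335] → run C
t=15: vr[B=2048/263 C=3072/335 D=612352/88105 F=2048/335] → run F
t=16: vr[B=2048/263 C=3072/335 D=612352/88105 F=3072/335] → run D
t=17: vr[B=2048/263 C=3072/335 D=783872/88105 F=3072/335] → run B
t=18: vr[C=3072/335 D=783872/88105 F=3072/335] → run D
t=19: vr[C=3072/335 D=955392/88105 F=3072/335] → run C
t=20: vr[C=4096/335 D=955392/88105 F=3072/335] → run F
t=21: vr[C=4096/335 D=955392/88105 F=4096/335] → run D
t=22: vr[C=4096/335 D=1126912/88105 F=4096/335] → run C
t=23: vr[C=1024/67 D=1126912/88105 F=4096/335] → run F
t=24: vr[C=1024/67 D=1126912/88105 F=1024/67] → run D
t=25: vr[C=1024/67 F=1024/67] → run C
t=26: vr[F=1024/67] → run F
t=27: vr[F=6144/335] → run F
t=28: (idle)
t=29: (idle)
t=30: (idle)
t=31: (idle)
t=32: (idle)

context switches = 26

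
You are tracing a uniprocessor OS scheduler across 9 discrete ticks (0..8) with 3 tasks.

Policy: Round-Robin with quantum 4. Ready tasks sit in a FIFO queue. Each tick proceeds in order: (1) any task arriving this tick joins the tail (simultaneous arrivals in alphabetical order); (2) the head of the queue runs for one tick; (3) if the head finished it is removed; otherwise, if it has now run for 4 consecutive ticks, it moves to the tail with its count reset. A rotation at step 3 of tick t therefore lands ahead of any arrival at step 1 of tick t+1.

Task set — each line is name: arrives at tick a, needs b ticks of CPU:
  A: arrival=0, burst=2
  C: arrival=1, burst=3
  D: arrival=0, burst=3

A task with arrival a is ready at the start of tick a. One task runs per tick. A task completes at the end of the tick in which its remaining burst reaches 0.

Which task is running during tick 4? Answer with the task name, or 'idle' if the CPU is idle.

running at tick 4 = D

t=0: queue=[A,D] q_used=0 → run A
t=1: queue=[A,D,C] q_used=1 → run A
t=2: queue=[D,C] q_used=0 → run D
t=3: queue=[D,C] q_used=1 → run D
t=4: queue=[D,C] q_used=2 → run D
t=5: queue=[C] q_used=0 → run C
t=6: queue=[C] q_used=1 → run C
t=7: queue=[C] q_used=2 → run C
t=8: (idle)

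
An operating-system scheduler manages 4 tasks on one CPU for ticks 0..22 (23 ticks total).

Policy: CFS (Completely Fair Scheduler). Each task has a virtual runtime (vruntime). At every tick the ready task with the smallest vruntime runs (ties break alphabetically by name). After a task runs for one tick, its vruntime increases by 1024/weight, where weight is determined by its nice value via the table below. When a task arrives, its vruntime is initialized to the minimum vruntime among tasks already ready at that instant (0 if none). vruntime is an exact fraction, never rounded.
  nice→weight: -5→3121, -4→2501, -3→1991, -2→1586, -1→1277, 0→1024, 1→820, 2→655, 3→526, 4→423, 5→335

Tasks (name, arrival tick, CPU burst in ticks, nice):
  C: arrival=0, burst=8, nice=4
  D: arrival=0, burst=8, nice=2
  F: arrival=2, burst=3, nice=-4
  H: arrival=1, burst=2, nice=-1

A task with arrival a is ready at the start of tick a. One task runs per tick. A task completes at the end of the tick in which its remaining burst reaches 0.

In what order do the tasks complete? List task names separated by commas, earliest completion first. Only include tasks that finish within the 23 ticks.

completion order = H, F, D, C

t=0: vr[C=0 D=0] → run C
t=1: vr[C=1024/423 D=0 H=0] → run D
t=2: vr[C=1024/423 D=1024/655 F=0 H=0] → run F
t=3: vr[C=1024/423 D=1024/655 F=1024/2501 H=0] → run H
t=4: vr[C=1024/423 D=1024/655 F=1024/2501 H=1024/1277] → run F
t=5: vr[C=1024/423 D=1024/655 F=2048/2501 H=1024/1277] → run H
t=6: vr[C=1024/423 D=1024/655 F=2048/2501] → run F
t=7: vr[C=1024/423 D=1024/655] → run D
t=8: vr[C=1024/423 D=2048/655] → run C
t=9: vr[C=2048/423 D=2048/655] → run D
t=10: vr[C=2048/423 D=3072/655] → run D
t=11: vr[C=2048/423 D=4096/655] → run C
t=12: vr[C=1024/141 D=4096/655] → run D
t=13: vr[C=1024/141 D=1024/131] → run C
t=14: vr[C=4096/423 D=1024/131] → run D
t=15: vr[C=4096/423 D=6144/655] → run D
t=16: vr[C=4096/423 D=7168/655] → run C
t=17: vr[C=5120/423 D=7168/655] → run D
t=18: vr[C=5120/423] → run C
t=19: vr[C=2048/141] → run C
t=20: vr[C=7168/423] → run C
t=21: (idle)
t=22: (idle)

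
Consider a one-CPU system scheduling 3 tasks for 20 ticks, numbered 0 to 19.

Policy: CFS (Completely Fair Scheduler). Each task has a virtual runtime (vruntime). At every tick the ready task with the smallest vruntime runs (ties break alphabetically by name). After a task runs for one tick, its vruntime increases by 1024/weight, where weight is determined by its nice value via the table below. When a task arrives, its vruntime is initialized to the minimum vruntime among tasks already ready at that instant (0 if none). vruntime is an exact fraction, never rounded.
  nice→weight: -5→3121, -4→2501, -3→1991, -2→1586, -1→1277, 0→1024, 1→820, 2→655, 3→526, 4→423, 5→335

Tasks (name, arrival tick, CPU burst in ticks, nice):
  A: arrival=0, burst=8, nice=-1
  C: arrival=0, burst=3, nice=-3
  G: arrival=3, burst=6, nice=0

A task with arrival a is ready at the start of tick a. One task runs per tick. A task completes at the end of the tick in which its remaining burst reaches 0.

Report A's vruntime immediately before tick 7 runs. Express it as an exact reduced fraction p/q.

vruntime(A, start of tick 7) = 3072/1277

t=0: vr[A=0 C=0] → run A
t=1: vr[A=1024/1277 C=0] → run C
t=2: vr[A=1024/1277 C=1024/1991] → run C
t=3: vr[A=1024/1277 C=2048/1991 G=1024/1277] → run A
t=4: vr[A=2048/1277 C=2048/1991 G=1024/1277] → run G
t=5: vr[A=2048/1277 C=2048/1991 G=2301/1277] → run C
t=6: vr[A=2048/1277 G=2301/1277] → run A
t=7: vr[A=3072/1277 G=2301/1277] → run G
t=8: vr[A=3072/1277 G=3578/1277] → run A
t=9: vr[A=4096/1277 G=3578/1277] → run G
t=10: vr[A=4096/1277 G=4855/1277] → run A
t=11: vr[A=5120/1277 G=4855/1277] → run G
t=12: vr[A=5120/1277 G=6132/1277] → run A
t=13: vr[A=6144/1277 G=6132/1277] → run G
t=14: vr[A=6144/1277 G=7409/1277] → run A
t=15: vr[A=7168/1277 G=7409/1277] → run A
t=16: vr[G=7409/1277] → run G
t=17: (idle)
t=18: (idle)
t=19: (idle)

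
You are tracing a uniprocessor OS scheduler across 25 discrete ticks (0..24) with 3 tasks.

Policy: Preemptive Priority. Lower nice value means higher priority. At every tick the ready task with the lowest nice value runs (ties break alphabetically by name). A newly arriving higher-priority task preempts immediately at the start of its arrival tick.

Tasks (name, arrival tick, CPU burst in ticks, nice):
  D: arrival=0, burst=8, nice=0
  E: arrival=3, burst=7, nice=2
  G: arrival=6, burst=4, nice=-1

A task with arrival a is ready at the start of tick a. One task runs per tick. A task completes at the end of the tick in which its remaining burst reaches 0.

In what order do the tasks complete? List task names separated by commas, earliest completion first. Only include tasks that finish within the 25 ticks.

completion order = G, D, E

t=0: ready={D} → run D
t=1: ready={D} → run D
t=2: ready={D} → run D
t=3: ready={D,E} → run D
t=4: ready={D,E} → run D
t=5: ready={D,E} → run D
t=6: ready={D,E,G} → run G
t=7: ready={D,E,G} → run G
t=8: ready={D,E,G} → run G
t=9: ready={D,E,G} → run G
t=10: ready={D,E} → run D
t=11: ready={D,E} → run D
t=12: ready={E} → run E
t=13: ready={E} → run E
t=14: ready={E} → run E
t=15: ready={E} → run E
t=16: ready={E} → run E
t=17: ready={E} → run E
t=18: ready={E} → run E
t=19: (idle)
t=20: (idle)
t=21: (idle)
t=22: (idle)
t=23: (idle)
t=24: (idle)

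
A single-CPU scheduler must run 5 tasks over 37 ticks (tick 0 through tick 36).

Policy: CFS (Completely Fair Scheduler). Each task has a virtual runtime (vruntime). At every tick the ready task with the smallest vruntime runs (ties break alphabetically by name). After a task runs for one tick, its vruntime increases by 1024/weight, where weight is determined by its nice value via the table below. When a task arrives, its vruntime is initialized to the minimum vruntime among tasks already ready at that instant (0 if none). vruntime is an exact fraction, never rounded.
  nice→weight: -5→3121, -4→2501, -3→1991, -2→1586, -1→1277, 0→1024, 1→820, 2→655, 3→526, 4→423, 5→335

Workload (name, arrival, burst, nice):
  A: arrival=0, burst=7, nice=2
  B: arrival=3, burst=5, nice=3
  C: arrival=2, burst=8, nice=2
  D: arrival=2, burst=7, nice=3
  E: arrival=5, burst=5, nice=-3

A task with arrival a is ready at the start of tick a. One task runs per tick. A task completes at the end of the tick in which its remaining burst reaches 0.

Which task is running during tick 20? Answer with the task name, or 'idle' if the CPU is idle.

running at tick 20 = C

t=0: vr[A=0] → run A
t=1: vr[A=1024/655] → run A
t=2: vr[A=2048/655 C=2048/655 D=2048/655] → run A
t=3: vr[A=3072/655 B=2048/655 C=2048/655 D=2048/655] → run B
t=4: vr[A=3072/655 B=873984/172265 C=2048/655 D=2048/655] → run C
t=5: vr[A=3072/655 B=873984/172265 C=3072/655 D=2048/655 E=2048/655] → run D
t=6: vr[A=3072/655 B=873984/172265 C=3072/655 D=873984/172265 E=2048/655] → run E
t=7: vr[A=3072/655 B=873984/172265 C=3072/655 D=873984/172265 E=4748288/1304105] → run E
t=8: vr[A=3072/655 B=873984/172265 C=3072/655 D=873984/172265 E=5419008/1304105] → run E
t=9: vr[A=3072/655 B=873984/172265 C=3072/655 D=873984/172265 E=6089728/1304105] → run E
t=10: vr[A=3072/655 B=873984/172265 C=3072/655 D=873984/172265 E=6760448/1304105] → run A
t=11: vr[A=4096/655 B=873984/172265 C=3072/655 D=873984/172265 E=6760448/1304105] → run C
t=12: vr[A=4096/655 B=873984/172265 C=4096/655 D=873984/172265 E=6760448/1304105] → run B
t=13: vr[A=4096/655 B=1209344/172265 C=4096/655 D=873984/172265 E=6760448/1304105] → run D
t=14: vr[A=4096/655 B=1209344/172265 C=4096/655 D=1209344/172265 E=6760448/1304105] → run E
t=15: vr[A=4096/655 B=1209344/172265 C=4096/655 D=1209344/172265] → run A
t=16: vr[A=1024/131 B=1209344/172265 C=4096/655 D=1209344/172265] → run C
t=17: vr[A=1024/131 B=1209344/172265 C=1024/131 D=1209344/172265] → run B
t=18: vr[A=1024/131 B=1544704/172265 C=1024/131 D=1209344/172265] → run D
t=19: vr[A=1024/131 B=1544704/172265 C=1024/131 D=1544704/172265] → run A
t=20: vr[A=6144/655 B=1544704/172265 C=1024/131 D=1544704/172265] → run C
t=21: vr[A=6144/655 B=1544704/172265 C=6144/655 D=1544704/172265] → run B
t=22: vr[A=6144/655 B=1880064/172265 C=6144/655 D=1544704/172265] → run D
t=23: vr[A=6144/655 B=1880064/172265 C=6144/655 D=1880064/172265] → run A
t=24: vr[B=1880064/172265 C=6144/655 D=1880064/172265] → run C
t=25: vr[B=1880064/172265 C=7168/655 D=1880064/172265] → run B
t=26: vr[C=7168/655 D=1880064/172265] → run D
t=27: vr[C=7168/655 D=2215424/172265] → run C
t=28: vr[C=8192/655 D=2215424/172265] → run C
t=29: vr[C=9216/655 D=2215424/172265] → run D
t=30: vr[C=9216/655 D=2550784/172265] → run C
t=31: vr[D=2550784/172265] → run D
t=32: (idle)
t=33: (idle)
t=34: (idle)
t=35: (idle)
t=36: (idle)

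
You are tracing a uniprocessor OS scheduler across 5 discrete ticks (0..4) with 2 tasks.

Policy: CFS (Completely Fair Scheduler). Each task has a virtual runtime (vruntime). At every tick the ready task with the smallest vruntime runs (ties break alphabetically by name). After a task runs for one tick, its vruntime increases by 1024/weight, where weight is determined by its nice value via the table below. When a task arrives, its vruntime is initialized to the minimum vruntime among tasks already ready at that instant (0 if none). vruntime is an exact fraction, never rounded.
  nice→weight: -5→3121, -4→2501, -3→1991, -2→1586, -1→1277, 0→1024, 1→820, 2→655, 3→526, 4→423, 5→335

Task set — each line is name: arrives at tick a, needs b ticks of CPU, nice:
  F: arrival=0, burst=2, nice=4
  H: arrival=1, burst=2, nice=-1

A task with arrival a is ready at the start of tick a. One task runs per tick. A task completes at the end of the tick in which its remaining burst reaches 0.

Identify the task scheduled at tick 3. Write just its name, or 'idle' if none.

running at tick 3 = H

t=0: vr[F=0] → run F
t=1: vr[F=1024/423 H=1024/423] → run F
t=2: vr[H=1024/423] → run H
t=3: vr[H=1740800/540171] → run H
t=4: (idle)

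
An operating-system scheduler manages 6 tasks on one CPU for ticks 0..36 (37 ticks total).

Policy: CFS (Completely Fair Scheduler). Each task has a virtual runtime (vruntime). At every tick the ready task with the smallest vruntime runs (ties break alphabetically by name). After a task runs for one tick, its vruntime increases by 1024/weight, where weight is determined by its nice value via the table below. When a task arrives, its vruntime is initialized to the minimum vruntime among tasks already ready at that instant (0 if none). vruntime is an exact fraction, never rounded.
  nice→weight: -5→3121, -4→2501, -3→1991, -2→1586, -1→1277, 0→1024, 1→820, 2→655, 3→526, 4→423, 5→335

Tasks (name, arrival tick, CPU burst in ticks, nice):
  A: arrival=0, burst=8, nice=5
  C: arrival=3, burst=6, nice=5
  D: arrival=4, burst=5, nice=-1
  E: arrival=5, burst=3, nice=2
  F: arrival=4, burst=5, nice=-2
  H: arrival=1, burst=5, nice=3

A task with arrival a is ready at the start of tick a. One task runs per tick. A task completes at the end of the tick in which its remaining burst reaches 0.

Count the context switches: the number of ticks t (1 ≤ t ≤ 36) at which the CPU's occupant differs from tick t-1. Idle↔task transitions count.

context switches = 31

t=0: vr[A=0] → run A
t=1: vr[A=1024/335 H=1024/335] → run A
t=2: vr[A=2048/335 H=1024/335] → run H
t=3: vr[A=2048/335 C=440832/88105 H=440832/88105] → run C
t=4: vr[A=2048/335 C=710144/88105 D=440832/88105 F=440832/88105 H=440832/88105] → run D
t=5: vr[A=2048/335 C=710144/88105 D=653161984/112510085 E=440832/88105 F=440832/88105 H=440832/88105] → run E
t=6: vr[A=2048/335 C=710144/88105 D=653161984/112510085 E=75792896/11541755 F=440832/88105 H=440832/88105] → run F
t=7: vr[A=2048/335 C=710144/88105 D=653161984/112510085 E=75792896/11541755 F=394689536/69867265 H=440832/88105] → run H
t=8: vr[A=2048/335 C=710144/88105 D=653161984/112510085 E=75792896/11541755 F=394689536/69867265 H=612352/88105] → run F
t=9: vr[A=2048/335 C=710144/88105 D=653161984/112510085 E=75792896/11541755 F=439799296/69867265 H=612352/88105] → run D
t=10: vr[A=2048/335 C=710144/88105 D=743381504/112510085 E=75792896/11541755 F=439799296/69867265 H=612352/88105] → run A
t=11: vr[A=3072/335 C=710144/88105 D=743381504/112510085 E=75792896/11541755 F=439799296/69867265 H=612352/88105] → run F
t=12: vr[A=3072/335 C=710144/88105 D=743381504/112510085 E=75792896/11541755 F=484909056/69867265 H=612352/88105] → run E
t=13: vr[A=3072/335 C=710144/88105 D=743381504/112510085 E=18767360/2308351 F=484909056/69867265 H=612352/88105] → run D
t=14: vr[A=3072/335 C=710144/88105 D=833601024/112510085 E=18767360/2308351 F=484909056/69867265 H=612352/88105] → run F
t=15: vr[A=3072/335 C=710144/88105 D=833601024/112510085 E=18767360/2308351 F=530018816/69867265 H=612352/88105] → run H
t=16: vr[A=3072/335 C=710144/88105 D=833601024/112510085 E=18767360/2308351 F=530018816/69867265 H=783872/88105] → run D
t=17: vr[A=3072/335 C=710144/88105 D=923820544/112510085 E=18767360/2308351 F=530018816/69867265 H=783872/88105] → run F
t=18: vr[A=3072/335 C=710144/88105 D=923820544/112510085 E=18767360/2308351 H=783872/88105] → run C
t=19: vr[A=3072/335 C=979456/88105 D=923820544/112510085 E=18767360/2308351 H=783872/88105] → run E
t=20: vr[A=3072/335 C=979456/88105 D=923820544/112510085 H=783872/88105] → run D
t=21: vr[A=3072/335 C=979456/88105 H=783872/88105] → run H
t=22: vr[A=3072/335 C=979456/88105 H=955392/88105] → run A
t=23: vr[A=4096/335 C=979456/88105 H=955392/88105] → run H
t=24: vr[A=4096/335 C=979456/88105] → run C
t=25: vr[A=4096/335 C=1248768/88105] → run A
t=26: vr[A=1024/67 C=1248768/88105] → run C
t=27: vr[A=1024/67 C=303616/17621] → run A
t=28: vr[A=6144/335 C=303616/17621] → run C
t=29: vr[A=6144/335 C=1787392/88105] → run A
t=30: vr[A=7168/335 C=1787392/88105] → run C
t=31: vr[A=7168/335] → run A
t=32: (idle)
t=33: (idle)
t=34: (idle)
t=35: (idle)
t=36: (idle)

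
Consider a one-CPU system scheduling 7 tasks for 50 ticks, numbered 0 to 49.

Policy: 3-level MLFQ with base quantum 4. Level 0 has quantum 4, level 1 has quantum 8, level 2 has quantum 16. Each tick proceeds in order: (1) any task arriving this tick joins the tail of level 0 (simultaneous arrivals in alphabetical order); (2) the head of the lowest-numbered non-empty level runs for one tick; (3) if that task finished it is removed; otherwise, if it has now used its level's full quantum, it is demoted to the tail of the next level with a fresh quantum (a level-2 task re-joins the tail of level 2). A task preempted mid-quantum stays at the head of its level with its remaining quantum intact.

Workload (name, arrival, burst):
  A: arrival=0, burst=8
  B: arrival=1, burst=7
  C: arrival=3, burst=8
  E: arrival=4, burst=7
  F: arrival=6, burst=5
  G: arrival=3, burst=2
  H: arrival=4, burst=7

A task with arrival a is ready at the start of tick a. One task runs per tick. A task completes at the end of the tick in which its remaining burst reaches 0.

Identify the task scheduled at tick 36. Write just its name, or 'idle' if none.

running at tick 36 = C

t=0: L0/L1/L2 = A/-/- → run A
t=1: L0/L1/L2 = AB/-/- → run A
t=2: L0/L1/L2 = AB/-/- → run A
t=3: L0/L1/L2 = ABCG/-/- → run A
t=4: L0/L1/L2 = BCGEH/A/- → run B
t=5: L0/L1/L2 = BCGEH/A/- → run B
t=6: L0/L1/L2 = BCGEHF/A/- → run B
t=7: L0/L1/L2 = BCGEHF/A/- → run B
t=8: L0/L1/L2 = CGEHF/AB/- → run C
t=9: L0/L1/L2 = CGEHF/AB/- → run C
t=10: L0/L1/L2 = CGEHF/AB/- → run C
t=11: L0/L1/L2 = CGEHF/AB/- → run C
t=12: L0/L1/L2 = GEHF/ABC/- → run G
t=13: L0/L1/L2 = GEHF/ABC/- → run G
t=14: L0/L1/L2 = EHF/ABC/- → run E
t=15: L0/L1/L2 = EHF/ABC/- → run E
t=16: L0/L1/L2 = EHF/ABC/- → run E
t=17: L0/L1/L2 = EHF/ABC/- → run E
t=18: L0/L1/L2 = HF/ABCE/- → run H
t=19: L0/L1/L2 = HF/ABCE/- → run H
t=20: L0/L1/L2 = HF/ABCE/- → run H
t=21: L0/L1/L2 = HF/ABCE/- → run H
t=22: L0/L1/L2 = F/ABCEH/- → run F
t=23: L0/L1/L2 = F/ABCEH/- → run F
t=24: L0/L1/L2 = F/ABCEH/- → run F
t=25: L0/L1/L2 = F/ABCEH/- → run F
t=26: L0/L1/L2 = -/ABCEHF/- → run A
t=27: L0/L1/L2 = -/ABCEHF/- → run A
t=28: L0/L1/L2 = -/ABCEHF/- → run A
t=29: L0/L1/L2 = -/ABCEHF/- → run A
t=30: L0/L1/L2 = -/BCEHF/- → run B
t=31: L0/L1/L2 = -/BCEHF/- → run B
t=32: L0/L1/L2 = -/BCEHF/- → run B
t=33: L0/L1/L2 = -/CEHF/- → run C
t=34: L0/L1/L2 = -/CEHF/- → run C
t=35: L0/L1/L2 = -/CEHF/- → run C
t=36: L0/L1/L2 = -/CEHF/- → run C
t=37: L0/L1/L2 = -/EHF/- → run E
t=38: L0/L1/L2 = -/EHF/- → run E
t=39: L0/L1/L2 = -/EHF/- → run E
t=40: L0/L1/L2 = -/HF/- → run H
t=41: L0/L1/L2 = -/HF/- → run H
t=42: L0/L1/L2 = -/HF/- → run H
t=43: L0/L1/L2 = -/F/- → run F
t=44: (idle)
t=45: (idle)
t=46: (idle)
t=47: (idle)
t=48: (idle)
t=49: (idle)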